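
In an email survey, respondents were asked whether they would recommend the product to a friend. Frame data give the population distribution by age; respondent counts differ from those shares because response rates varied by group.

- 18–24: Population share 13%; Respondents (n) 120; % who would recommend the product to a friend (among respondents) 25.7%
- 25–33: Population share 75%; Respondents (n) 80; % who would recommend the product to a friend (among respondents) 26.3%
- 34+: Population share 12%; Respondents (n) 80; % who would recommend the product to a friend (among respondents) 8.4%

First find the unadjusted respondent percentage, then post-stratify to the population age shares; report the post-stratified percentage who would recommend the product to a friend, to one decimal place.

24.1%

Without adjustment, the pooled respondent share is:
  (120/280)×25.7 + (80/280)×26.3 + (80/280)×8.4 = 20.9286%
Reweighting by population age shares:
  0.13×25.7 + 0.75×26.3 + 0.12×8.4 = 24.074%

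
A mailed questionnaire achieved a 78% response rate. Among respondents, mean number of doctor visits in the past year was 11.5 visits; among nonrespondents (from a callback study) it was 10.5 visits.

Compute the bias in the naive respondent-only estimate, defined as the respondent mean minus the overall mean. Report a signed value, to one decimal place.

Nonresponse fraction = 1 − 0.78 = 0.22.
Bias = (nonresponse fraction) × (respondent mean − nonrespondent mean)
     = 0.22 × (11.5 − 10.5) = 0.22 × 1 = 0.22.

+0.2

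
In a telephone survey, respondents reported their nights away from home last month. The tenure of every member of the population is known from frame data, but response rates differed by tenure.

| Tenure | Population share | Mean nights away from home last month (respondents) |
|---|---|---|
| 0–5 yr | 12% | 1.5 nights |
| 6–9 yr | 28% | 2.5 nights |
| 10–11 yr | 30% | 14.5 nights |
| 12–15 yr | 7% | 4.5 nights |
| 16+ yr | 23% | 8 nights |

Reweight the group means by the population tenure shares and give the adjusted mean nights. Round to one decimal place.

7.4

Weight each group's respondent value by its population share:
  0–5 yr: 0.12 × 1.5 = 0.18
  6–9 yr: 0.28 × 2.5 = 0.7
  10–11 yr: 0.3 × 14.5 = 4.35
  12–15 yr: 0.07 × 4.5 = 0.315
  16+ yr: 0.23 × 8 = 1.84
Post-stratified estimate = 7.385 → 7.4.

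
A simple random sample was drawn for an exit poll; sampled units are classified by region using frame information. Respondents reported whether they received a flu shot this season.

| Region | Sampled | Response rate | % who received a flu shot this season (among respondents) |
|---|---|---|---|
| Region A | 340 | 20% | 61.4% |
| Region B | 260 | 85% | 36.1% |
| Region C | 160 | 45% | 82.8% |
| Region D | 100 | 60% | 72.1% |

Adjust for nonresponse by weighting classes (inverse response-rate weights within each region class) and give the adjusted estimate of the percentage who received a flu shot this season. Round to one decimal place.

Inverse-response-rate weighting restores each class to its sampled count, so class totals weight by n_sampled:
  Region A: 340 × 61.4 = 20,876
  Region B: 260 × 36.1 = 9386
  Region C: 160 × 82.8 = 13,248
  Region D: 100 × 72.1 = 7210
Adjusted estimate = 50,720 / 860 = 58.9767 → 59.0%.

59.0%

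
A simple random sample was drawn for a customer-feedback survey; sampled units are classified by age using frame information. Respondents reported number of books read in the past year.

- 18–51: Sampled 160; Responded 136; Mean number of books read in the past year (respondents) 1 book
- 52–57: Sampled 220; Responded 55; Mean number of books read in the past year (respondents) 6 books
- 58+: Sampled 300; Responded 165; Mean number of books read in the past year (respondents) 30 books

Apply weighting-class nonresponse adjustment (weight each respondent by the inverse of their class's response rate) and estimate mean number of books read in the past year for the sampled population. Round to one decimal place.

15.4

Class response rates: 18–51 136/160 = 85%, 52–57 55/220 = 25%, 58+ 165/300 = 55%.
Each respondent's weight = sampled/responded in their class; summing within a class gives n_sampled, so:
  18–51: 160 × 1 = 160
  52–57: 220 × 6 = 1320
  58+: 300 × 30 = 9000
Adjusted estimate = 10,480 / 680 = 15.4118 → 15.4.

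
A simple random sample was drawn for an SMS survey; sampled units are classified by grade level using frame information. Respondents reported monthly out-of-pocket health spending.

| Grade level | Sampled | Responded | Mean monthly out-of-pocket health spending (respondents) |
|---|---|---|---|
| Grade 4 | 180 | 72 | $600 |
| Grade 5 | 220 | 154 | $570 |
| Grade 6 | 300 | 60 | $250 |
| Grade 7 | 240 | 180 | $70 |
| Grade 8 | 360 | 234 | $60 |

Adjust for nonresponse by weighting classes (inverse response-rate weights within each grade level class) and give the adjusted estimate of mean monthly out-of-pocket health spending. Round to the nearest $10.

$270

Class response rates: Grade 4 72/180 = 40%, Grade 5 154/220 = 70%, Grade 6 60/300 = 20%, Grade 7 180/240 = 75%, Grade 8 234/360 = 65%.
Weighting each respondent by the inverse class response rate inflates each class back to its sampled size, so the class weight is n_sampled:
  Grade 4: 180 × 600 = 108,000
  Grade 5: 220 × 570 = 125,400
  Grade 6: 300 × 250 = 75,000
  Grade 7: 240 × 70 = 16,800
  Grade 8: 360 × 60 = 21,600
Adjusted estimate = 346,800 / 1,300 = 266.769 → $270.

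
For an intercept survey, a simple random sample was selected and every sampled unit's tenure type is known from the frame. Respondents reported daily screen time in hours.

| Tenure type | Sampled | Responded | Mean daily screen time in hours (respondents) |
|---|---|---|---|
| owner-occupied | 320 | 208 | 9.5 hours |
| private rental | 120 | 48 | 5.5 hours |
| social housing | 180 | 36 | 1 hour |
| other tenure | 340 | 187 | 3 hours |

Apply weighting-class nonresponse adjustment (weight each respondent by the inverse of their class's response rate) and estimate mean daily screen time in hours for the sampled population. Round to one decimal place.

5.1

Response rates by class: owner-occupied 208/320 = 65%, private rental 48/120 = 40%, social housing 36/180 = 20%, other tenure 187/340 = 55%.
Inverse-response-rate weighting restores each class to its sampled count, so class totals weight by n_sampled:
  owner-occupied: 320 × 9.5 = 3040
  private rental: 120 × 5.5 = 660
  social housing: 180 × 1 = 180
  other tenure: 340 × 3 = 1020
Adjusted estimate = 4900 / 960 = 5.10417 → 5.1.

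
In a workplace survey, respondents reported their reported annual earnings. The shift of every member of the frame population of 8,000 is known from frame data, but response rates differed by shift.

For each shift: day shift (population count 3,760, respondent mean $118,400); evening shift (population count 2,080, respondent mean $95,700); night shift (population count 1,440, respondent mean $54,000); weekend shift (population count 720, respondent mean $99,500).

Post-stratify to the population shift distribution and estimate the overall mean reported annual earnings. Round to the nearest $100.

$99,200

Each cell contributes population-share × respondent value:
  day shift: (3,760/8,000) × 118,400 = 55,648
  evening shift: (2,080/8,000) × 95,700 = 24,882
  night shift: (1,440/8,000) × 54,000 = 9720
  weekend shift: (720/8,000) × 99,500 = 8955
Post-stratified estimate = 99,205 → $99,200.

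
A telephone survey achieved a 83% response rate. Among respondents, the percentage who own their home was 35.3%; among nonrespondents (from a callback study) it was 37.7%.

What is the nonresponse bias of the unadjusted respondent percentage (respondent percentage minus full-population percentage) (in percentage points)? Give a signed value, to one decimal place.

-0.4 percentage points

Nonresponse fraction = 1 − 0.83 = 0.17.
Bias = (nonresponse fraction) × (respondent percentage − nonrespondent percentage)
     = 0.17 × (35.3 − 37.7) = 0.17 × -2.4 = -0.408.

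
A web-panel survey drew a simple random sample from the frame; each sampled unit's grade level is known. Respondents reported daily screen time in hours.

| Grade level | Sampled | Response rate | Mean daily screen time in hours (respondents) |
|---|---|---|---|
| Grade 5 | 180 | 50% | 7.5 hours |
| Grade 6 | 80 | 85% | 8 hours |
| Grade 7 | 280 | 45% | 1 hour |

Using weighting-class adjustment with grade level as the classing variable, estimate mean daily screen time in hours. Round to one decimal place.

4.2

Weighting each respondent by the inverse class response rate inflates each class back to its sampled size, so the class weight is n_sampled:
  Grade 5: 180 × 7.5 = 1350
  Grade 6: 80 × 8 = 640
  Grade 7: 280 × 1 = 280
Adjusted estimate = 2270 / 540 = 4.2037 → 4.2.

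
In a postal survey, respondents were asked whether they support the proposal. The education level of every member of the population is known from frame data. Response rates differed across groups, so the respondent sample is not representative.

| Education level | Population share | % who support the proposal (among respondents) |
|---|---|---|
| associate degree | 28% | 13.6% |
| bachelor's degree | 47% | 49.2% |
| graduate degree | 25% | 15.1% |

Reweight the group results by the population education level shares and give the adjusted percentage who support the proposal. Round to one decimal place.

30.7%

Weight each group's respondent value by its population share:
  associate degree: 0.28 × 13.6 = 3.808
  bachelor's degree: 0.47 × 49.2 = 23.124
  graduate degree: 0.25 × 15.1 = 3.775
Post-stratified estimate = 30.707 → 30.7%.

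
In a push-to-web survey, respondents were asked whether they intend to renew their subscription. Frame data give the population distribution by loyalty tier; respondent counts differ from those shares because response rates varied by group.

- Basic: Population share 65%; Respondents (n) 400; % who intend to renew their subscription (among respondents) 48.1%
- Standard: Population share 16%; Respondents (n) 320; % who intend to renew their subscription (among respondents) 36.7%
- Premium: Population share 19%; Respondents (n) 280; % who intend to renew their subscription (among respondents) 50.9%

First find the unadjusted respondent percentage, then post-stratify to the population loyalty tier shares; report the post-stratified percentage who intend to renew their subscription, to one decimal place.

46.8%

Unadjusted (pooled respondent) estimate weights by respondent counts:
  (400/1000)×48.1 + (320/1000)×36.7 + (280/1000)×50.9 = 45.236%
Reweighting by population loyalty tier shares:
  0.65×48.1 + 0.16×36.7 + 0.19×50.9 = 46.808%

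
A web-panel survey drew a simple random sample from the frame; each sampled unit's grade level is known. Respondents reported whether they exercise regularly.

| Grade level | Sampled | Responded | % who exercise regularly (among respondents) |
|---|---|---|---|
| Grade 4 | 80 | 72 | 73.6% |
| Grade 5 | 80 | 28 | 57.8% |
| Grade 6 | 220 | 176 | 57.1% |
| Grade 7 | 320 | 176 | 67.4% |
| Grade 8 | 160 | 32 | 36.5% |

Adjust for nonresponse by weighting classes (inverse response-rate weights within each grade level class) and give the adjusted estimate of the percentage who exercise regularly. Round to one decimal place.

Response rates by class: Grade 4 72/80 = 90%, Grade 5 28/80 = 35%, Grade 6 176/220 = 80%, Grade 7 176/320 = 55%, Grade 8 32/160 = 20%.
With weight = n_sampled/n_responded per class, the weighted class total is n_sampled:
  Grade 4: 80 × 73.6 = 5888
  Grade 5: 80 × 57.8 = 4624
  Grade 6: 220 × 57.1 = 12,562
  Grade 7: 320 × 67.4 = 21,568
  Grade 8: 160 × 36.5 = 5840
Adjusted estimate = 50,482 / 860 = 58.7 → 58.7%.

58.7%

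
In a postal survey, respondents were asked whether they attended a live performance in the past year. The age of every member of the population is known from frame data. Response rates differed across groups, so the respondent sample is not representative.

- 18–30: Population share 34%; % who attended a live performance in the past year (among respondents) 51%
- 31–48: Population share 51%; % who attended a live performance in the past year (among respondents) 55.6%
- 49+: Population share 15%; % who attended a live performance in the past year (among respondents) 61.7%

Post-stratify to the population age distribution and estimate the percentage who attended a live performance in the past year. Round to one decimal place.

55.0%

Reweight to the known age distribution:
  18–30: 0.34 × 51 = 17.34
  31–48: 0.51 × 55.6 = 28.356
  49+: 0.15 × 61.7 = 9.255
Post-stratified estimate = 54.951 → 55.0%.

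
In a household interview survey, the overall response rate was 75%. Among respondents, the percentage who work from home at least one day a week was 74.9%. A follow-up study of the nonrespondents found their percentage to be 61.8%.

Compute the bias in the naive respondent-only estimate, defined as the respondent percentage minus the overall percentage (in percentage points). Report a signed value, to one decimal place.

Nonresponse fraction = 1 − 0.75 = 0.25.
Bias = (nonresponse fraction) × (respondent percentage − nonrespondent percentage)
     = 0.25 × (74.9 − 61.8) = 0.25 × 13.1 = 3.275.

+3.3 percentage points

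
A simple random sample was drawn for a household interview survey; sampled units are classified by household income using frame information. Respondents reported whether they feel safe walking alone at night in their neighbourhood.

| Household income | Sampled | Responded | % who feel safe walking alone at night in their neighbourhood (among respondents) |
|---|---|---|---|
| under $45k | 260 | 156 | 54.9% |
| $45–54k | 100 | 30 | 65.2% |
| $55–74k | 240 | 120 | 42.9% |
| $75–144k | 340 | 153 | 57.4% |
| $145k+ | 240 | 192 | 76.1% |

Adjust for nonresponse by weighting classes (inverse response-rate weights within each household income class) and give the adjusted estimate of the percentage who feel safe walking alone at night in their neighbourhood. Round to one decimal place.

Response rates by class: under $45k 156/260 = 60%, $45–54k 30/100 = 30%, $55–74k 120/240 = 50%, $75–144k 153/340 = 45%, $145k+ 192/240 = 80%.
Weighting each respondent by the inverse class response rate inflates each class back to its sampled size, so the class weight is n_sampled:
  under $45k: 260 × 54.9 = 14,274
  $45–54k: 100 × 65.2 = 6520
  $55–74k: 240 × 42.9 = 10,296
  $75–144k: 340 × 57.4 = 19,516
  $145k+: 240 × 76.1 = 18,264
Adjusted estimate = 68,870 / 1,180 = 58.3644 → 58.4%.

58.4%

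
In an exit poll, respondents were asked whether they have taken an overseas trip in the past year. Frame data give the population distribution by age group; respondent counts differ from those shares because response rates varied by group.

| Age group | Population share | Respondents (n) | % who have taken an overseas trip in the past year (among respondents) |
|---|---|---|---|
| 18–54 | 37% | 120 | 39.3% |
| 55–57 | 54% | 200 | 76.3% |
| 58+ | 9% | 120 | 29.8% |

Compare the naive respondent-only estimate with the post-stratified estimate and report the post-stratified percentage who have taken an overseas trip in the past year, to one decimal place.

Without adjustment, the pooled respondent share is:
  (120/440)×39.3 + (200/440)×76.3 + (120/440)×29.8 = 53.5273%
Post-stratified estimate weights by population shares:
  0.37×39.3 + 0.54×76.3 + 0.09×29.8 = 58.425%

58.4%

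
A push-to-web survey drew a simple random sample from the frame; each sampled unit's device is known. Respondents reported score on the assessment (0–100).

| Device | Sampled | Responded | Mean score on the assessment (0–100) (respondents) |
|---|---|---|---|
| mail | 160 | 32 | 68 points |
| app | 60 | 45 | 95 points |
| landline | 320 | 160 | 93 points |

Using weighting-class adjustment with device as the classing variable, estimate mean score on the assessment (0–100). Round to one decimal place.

Response rates by class: mail 32/160 = 20%, app 45/60 = 75%, landline 160/320 = 50%.
Inverse-response-rate weighting restores each class to its sampled count, so class totals weight by n_sampled:
  mail: 160 × 68 = 10,880
  app: 60 × 95 = 5700
  landline: 320 × 93 = 29,760
Adjusted estimate = 46,340 / 540 = 85.8148 → 85.8.

85.8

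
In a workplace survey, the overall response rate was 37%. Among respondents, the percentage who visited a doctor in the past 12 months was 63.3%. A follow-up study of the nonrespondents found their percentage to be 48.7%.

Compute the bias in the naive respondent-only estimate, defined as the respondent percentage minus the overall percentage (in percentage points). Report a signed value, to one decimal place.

Nonresponse fraction = 1 − 0.37 = 0.63.
Bias = (nonresponse fraction) × (respondent percentage − nonrespondent percentage)
     = 0.63 × (63.3 − 48.7) = 0.63 × 14.6 = 9.198.

+9.2 percentage points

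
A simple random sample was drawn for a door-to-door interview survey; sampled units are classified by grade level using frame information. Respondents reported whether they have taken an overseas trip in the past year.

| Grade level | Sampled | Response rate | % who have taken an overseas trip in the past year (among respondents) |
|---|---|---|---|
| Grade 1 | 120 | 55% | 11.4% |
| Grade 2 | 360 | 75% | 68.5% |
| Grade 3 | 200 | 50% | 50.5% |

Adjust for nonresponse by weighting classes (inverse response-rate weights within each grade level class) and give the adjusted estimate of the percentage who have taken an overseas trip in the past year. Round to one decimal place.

53.1%

Each respondent's weight = sampled/responded in their class; summing within a class gives n_sampled, so:
  Grade 1: 120 × 11.4 = 1368
  Grade 2: 360 × 68.5 = 24,660
  Grade 3: 200 × 50.5 = 10,100
Adjusted estimate = 36,128 / 680 = 53.1294 → 53.1%.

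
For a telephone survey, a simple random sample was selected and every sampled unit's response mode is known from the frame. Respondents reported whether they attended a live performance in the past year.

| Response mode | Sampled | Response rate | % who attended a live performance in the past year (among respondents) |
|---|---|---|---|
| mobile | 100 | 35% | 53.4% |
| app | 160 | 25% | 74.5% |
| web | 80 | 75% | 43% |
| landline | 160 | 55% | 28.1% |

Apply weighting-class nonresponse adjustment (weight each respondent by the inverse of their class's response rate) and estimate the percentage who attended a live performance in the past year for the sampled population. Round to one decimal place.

50.4%

Weighting each respondent by the inverse class response rate inflates each class back to its sampled size, so the class weight is n_sampled:
  mobile: 100 × 53.4 = 5340
  app: 160 × 74.5 = 11,920
  web: 80 × 43 = 3440
  landline: 160 × 28.1 = 4496
Adjusted estimate = 25,196 / 500 = 50.392 → 50.4%.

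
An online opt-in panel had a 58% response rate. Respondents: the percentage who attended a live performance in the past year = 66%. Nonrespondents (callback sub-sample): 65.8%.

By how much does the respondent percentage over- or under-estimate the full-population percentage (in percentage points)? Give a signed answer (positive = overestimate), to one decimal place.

Nonresponse fraction = 1 − 0.58 = 0.42.
Bias = (nonresponse fraction) × (respondent percentage − nonrespondent percentage)
     = 0.42 × (66 − 65.8) = 0.42 × 0.2 = 0.084.

+0.1 percentage points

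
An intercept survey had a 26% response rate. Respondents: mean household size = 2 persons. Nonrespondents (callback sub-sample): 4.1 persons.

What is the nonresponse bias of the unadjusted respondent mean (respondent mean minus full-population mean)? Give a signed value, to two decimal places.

-1.55

Nonresponse fraction = 1 − 0.26 = 0.74.
Bias = (nonresponse fraction) × (respondent mean − nonrespondent mean)
     = 0.74 × (2 − 4.1) = 0.74 × -2.1 = -1.554.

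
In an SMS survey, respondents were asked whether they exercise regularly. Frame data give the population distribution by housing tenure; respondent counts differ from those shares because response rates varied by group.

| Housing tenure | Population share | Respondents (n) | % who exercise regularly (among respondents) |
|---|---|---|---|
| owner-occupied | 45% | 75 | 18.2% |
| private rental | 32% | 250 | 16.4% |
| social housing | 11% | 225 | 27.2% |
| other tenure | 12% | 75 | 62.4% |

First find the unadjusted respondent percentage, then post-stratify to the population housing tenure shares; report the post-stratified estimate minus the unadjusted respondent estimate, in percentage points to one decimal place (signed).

Without adjustment, the pooled respondent share is:
  (75/625)×18.2 + (250/625)×16.4 + (225/625)×27.2 + (75/625)×62.4 = 26.024%
Post-stratifying to population shares instead:
  0.45×18.2 + 0.32×16.4 + 0.11×27.2 + 0.12×62.4 = 23.918%
Difference = 23.918 − 26.024 = -2.106 pp.

-2.1 percentage points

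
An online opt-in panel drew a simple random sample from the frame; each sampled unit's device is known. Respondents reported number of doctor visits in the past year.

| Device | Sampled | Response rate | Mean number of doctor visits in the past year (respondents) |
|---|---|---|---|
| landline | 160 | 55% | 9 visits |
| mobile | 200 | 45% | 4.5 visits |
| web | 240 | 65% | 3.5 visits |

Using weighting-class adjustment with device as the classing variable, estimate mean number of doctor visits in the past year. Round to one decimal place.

With weight = n_sampled/n_responded per class, the weighted class total is n_sampled:
  landline: 160 × 9 = 1440
  mobile: 200 × 4.5 = 900
  web: 240 × 3.5 = 840
Adjusted estimate = 3180 / 600 = 5.3 → 5.3.

5.3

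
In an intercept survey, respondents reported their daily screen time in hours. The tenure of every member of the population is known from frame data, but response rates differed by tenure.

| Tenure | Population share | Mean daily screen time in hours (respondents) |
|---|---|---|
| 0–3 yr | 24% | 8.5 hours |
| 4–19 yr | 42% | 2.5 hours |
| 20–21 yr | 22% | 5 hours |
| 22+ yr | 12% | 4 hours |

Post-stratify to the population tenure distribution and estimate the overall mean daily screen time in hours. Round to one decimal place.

4.7

Reweight to the known tenure distribution:
  0–3 yr: 0.24 × 8.5 = 2.04
  4–19 yr: 0.42 × 2.5 = 1.05
  20–21 yr: 0.22 × 5 = 1.1
  22+ yr: 0.12 × 4 = 0.48
Post-stratified estimate = 4.67 → 4.7.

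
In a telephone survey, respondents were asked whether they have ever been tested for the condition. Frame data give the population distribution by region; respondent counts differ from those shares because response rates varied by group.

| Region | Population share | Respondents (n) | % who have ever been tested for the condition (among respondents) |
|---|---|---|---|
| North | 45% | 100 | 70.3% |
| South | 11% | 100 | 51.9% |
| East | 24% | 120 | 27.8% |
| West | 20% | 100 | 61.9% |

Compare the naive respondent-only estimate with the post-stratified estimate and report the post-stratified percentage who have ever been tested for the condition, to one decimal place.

56.4%

Without adjustment, the pooled respondent share is:
  (100/420)×70.3 + (100/420)×51.9 + (120/420)×27.8 + (100/420)×61.9 = 51.7762%
Post-stratified estimate weights by population shares:
  0.45×70.3 + 0.11×51.9 + 0.24×27.8 + 0.2×61.9 = 56.396%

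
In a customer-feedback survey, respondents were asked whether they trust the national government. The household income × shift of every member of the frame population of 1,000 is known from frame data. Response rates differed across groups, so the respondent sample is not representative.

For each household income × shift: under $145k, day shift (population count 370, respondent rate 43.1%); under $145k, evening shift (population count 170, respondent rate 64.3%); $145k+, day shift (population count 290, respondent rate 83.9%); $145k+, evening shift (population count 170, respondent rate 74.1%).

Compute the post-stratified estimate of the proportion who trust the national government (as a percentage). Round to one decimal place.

Weight each group's respondent value by its population share:
  under $145k, day shift: (370/1,000) × 43.1 = 15.947
  under $145k, evening shift: (170/1,000) × 64.3 = 10.931
  $145k+, day shift: (290/1,000) × 83.9 = 24.331
  $145k+, evening shift: (170/1,000) × 74.1 = 12.597
Post-stratified estimate = 63.806 → 63.8%.

63.8%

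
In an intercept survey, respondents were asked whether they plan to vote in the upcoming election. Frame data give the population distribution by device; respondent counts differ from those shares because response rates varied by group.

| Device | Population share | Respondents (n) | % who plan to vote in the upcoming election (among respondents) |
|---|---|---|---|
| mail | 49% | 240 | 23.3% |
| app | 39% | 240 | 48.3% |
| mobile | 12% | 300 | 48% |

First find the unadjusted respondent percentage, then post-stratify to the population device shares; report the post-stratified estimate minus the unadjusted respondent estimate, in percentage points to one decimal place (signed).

Unadjusted (pooled respondent) estimate weights by respondent counts:
  (240/780)×23.3 + (240/780)×48.3 + (300/780)×48 = 40.4923%
Reweighting by population device shares:
  0.49×23.3 + 0.39×48.3 + 0.12×48 = 36.014%
Difference = 36.014 − 40.4923 = -4.4783 pp.

-4.5 percentage points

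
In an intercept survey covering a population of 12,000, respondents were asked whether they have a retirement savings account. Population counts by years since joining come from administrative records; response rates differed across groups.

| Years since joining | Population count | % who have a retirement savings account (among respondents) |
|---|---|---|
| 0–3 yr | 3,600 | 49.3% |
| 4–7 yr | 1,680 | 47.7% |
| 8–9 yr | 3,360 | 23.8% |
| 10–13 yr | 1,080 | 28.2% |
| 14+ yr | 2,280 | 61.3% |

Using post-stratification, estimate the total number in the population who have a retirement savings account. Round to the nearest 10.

5,080

Apply each group's respondent rate to its population count:
  0–3 yr: 3,600 × 49.3% = 1774.8
  4–7 yr: 1,680 × 47.7% = 801.36
  8–9 yr: 3,360 × 23.8% = 799.68
  10–13 yr: 1,080 × 28.2% = 304.56
  14+ yr: 2,280 × 61.3% = 1397.64
Estimated total = 5078.04 → 5,080.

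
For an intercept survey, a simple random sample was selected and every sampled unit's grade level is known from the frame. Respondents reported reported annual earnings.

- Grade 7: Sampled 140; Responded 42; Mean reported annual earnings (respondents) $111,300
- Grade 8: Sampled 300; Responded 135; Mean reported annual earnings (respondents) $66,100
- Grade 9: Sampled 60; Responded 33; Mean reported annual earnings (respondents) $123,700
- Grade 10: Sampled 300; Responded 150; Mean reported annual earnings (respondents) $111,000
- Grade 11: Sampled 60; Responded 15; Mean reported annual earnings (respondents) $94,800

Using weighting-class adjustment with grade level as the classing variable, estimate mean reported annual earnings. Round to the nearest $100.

Class response rates: Grade 7 42/140 = 30%, Grade 8 135/300 = 45%, Grade 9 33/60 = 55%, Grade 10 150/300 = 50%, Grade 11 15/60 = 25%.
With weight = n_sampled/n_responded per class, the weighted class total is n_sampled:
  Grade 7: 140 × 111,300 = 15,582,000
  Grade 8: 300 × 66,100 = 19,830,000
  Grade 9: 60 × 123,700 = 7,422,000
  Grade 10: 300 × 111,000 = 33,300,000
  Grade 11: 60 × 94,800 = 5,688,000
Adjusted estimate = 81,822,000 / 860 = 95141.9 → $95,100.

$95,100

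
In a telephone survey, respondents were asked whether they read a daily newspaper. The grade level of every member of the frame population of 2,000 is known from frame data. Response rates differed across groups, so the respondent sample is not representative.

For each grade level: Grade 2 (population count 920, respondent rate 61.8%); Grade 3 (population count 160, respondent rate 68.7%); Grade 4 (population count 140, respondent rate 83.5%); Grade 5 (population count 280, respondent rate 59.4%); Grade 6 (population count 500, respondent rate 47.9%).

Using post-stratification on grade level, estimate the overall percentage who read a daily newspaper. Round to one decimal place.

Reweight to the known grade level distribution:
  Grade 2: (920/2,000) × 61.8 = 28.428
  Grade 3: (160/2,000) × 68.7 = 5.496
  Grade 4: (140/2,000) × 83.5 = 5.845
  Grade 5: (280/2,000) × 59.4 = 8.316
  Grade 6: (500/2,000) × 47.9 = 11.975
Post-stratified estimate = 60.06 → 60.1%.

60.1%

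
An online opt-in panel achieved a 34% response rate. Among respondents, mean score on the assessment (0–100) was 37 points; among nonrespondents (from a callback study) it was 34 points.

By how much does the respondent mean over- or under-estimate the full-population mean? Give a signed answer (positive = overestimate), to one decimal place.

+2.0

Nonresponse fraction = 1 − 0.34 = 0.66.
Bias = (nonresponse fraction) × (respondent mean − nonrespondent mean)
     = 0.66 × (37 − 34) = 0.66 × 3 = 1.98.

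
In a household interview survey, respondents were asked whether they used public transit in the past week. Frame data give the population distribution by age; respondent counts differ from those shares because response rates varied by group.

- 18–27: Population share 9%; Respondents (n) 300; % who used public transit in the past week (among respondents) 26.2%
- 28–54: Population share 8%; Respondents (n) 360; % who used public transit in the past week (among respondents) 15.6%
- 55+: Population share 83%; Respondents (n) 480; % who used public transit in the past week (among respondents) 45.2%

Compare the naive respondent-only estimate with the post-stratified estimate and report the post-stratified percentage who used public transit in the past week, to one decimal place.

41.1%

Without adjustment, the pooled respondent share is:
  (300/1140)×26.2 + (360/1140)×15.6 + (480/1140)×45.2 = 30.8526%
Reweighting by population age shares:
  0.09×26.2 + 0.08×15.6 + 0.83×45.2 = 41.122%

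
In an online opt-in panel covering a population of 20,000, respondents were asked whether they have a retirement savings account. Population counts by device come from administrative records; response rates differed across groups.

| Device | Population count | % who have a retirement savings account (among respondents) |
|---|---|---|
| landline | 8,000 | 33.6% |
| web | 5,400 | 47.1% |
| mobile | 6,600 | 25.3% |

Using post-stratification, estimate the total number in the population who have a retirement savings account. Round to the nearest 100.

Estimated count per cell = population count × respondent percentage:
  landline: 8,000 × 33.6% = 2688
  web: 5,400 × 47.1% = 2543.4
  mobile: 6,600 × 25.3% = 1669.8
Estimated total = 6901.2 → 6,900.

6,900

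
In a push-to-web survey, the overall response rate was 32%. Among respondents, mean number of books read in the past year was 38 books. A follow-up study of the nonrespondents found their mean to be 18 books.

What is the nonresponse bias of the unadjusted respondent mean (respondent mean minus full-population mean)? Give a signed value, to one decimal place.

+13.6

Nonresponse fraction = 1 − 0.32 = 0.68.
Bias = (nonresponse fraction) × (respondent mean − nonrespondent mean)
     = 0.68 × (38 − 18) = 0.68 × 20 = 13.6.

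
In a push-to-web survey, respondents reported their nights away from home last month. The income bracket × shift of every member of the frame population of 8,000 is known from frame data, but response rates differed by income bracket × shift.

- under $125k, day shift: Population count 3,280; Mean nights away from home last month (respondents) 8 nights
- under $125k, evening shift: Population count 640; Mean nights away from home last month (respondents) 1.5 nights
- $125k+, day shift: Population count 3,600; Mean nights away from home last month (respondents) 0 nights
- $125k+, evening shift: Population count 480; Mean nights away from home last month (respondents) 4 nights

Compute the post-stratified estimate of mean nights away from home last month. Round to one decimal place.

3.6

Reweight to the known income bracket × shift distribution:
  under $125k, day shift: (3,280/8,000) × 8 = 3.28
  under $125k, evening shift: (640/8,000) × 1.5 = 0.12
  $125k+, day shift: (3,600/8,000) × 0 = 0
  $125k+, evening shift: (480/8,000) × 4 = 0.24
Post-stratified estimate = 3.64 → 3.6.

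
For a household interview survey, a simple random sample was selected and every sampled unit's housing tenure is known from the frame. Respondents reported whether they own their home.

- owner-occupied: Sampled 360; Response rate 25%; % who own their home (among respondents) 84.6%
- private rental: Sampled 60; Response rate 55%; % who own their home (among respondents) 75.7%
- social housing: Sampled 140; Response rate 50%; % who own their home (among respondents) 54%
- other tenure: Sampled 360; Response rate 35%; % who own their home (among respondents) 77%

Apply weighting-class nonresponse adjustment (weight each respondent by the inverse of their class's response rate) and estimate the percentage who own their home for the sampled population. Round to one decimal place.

76.4%

Each respondent's weight = sampled/responded in their class; summing within a class gives n_sampled, so:
  owner-occupied: 360 × 84.6 = 30456
  private rental: 60 × 75.7 = 4542
  social housing: 140 × 54 = 7560
  other tenure: 360 × 77 = 27,720
Adjusted estimate = 70,278 / 920 = 76.3891 → 76.4%.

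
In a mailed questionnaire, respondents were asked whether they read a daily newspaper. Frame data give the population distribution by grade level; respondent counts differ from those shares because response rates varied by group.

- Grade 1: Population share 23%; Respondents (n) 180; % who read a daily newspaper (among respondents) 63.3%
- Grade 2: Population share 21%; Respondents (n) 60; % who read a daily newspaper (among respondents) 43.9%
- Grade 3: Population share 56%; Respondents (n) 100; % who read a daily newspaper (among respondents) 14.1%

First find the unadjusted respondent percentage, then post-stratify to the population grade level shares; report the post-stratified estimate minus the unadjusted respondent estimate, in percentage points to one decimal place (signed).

-13.7 percentage points

Naive respondent-only estimate (weights = respondent counts):
  (180/340)×63.3 + (60/340)×43.9 + (100/340)×14.1 = 45.4059%
Post-stratifying to population shares instead:
  0.23×63.3 + 0.21×43.9 + 0.56×14.1 = 31.674%
Difference = 31.674 − 45.4059 = -13.7319 pp.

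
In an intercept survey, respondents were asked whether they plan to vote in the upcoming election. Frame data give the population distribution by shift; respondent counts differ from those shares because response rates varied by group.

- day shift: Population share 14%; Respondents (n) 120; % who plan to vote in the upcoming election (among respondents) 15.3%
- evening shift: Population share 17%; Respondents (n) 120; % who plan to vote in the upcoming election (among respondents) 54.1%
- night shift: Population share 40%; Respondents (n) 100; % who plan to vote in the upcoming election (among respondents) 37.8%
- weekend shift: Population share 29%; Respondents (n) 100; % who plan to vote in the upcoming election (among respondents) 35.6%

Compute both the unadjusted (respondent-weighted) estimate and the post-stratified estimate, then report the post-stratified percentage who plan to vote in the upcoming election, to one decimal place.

Without adjustment, the pooled respondent share is:
  (120/440)×15.3 + (120/440)×54.1 + (100/440)×37.8 + (100/440)×35.6 = 35.6091%
Reweighting by population shift shares:
  0.14×15.3 + 0.17×54.1 + 0.4×37.8 + 0.29×35.6 = 36.783%

36.8%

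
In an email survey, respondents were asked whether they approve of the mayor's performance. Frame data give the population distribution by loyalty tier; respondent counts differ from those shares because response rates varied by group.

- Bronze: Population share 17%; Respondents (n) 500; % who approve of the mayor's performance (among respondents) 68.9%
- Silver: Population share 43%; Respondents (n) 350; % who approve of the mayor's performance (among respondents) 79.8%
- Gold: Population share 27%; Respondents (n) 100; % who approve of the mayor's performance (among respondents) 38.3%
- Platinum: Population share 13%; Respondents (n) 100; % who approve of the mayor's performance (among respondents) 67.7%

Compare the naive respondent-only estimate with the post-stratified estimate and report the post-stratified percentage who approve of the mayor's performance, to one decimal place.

Naive respondent-only estimate (weights = respondent counts):
  (500/1050)×68.9 + (350/1050)×79.8 + (100/1050)×38.3 + (100/1050)×67.7 = 69.5048%
Post-stratifying to population shares instead:
  0.17×68.9 + 0.43×79.8 + 0.27×38.3 + 0.13×67.7 = 65.169%

65.2%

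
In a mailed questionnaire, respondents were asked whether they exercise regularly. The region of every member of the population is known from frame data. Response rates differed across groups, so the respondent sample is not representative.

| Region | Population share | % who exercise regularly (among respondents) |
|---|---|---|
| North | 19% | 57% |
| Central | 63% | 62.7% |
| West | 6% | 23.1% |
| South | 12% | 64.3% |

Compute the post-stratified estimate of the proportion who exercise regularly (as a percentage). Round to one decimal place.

Each cell contributes population-share × respondent value:
  North: 0.19 × 57 = 10.83
  Central: 0.63 × 62.7 = 39.501
  West: 0.06 × 23.1 = 1.386
  South: 0.12 × 64.3 = 7.716
Post-stratified estimate = 59.433 → 59.4%.

59.4%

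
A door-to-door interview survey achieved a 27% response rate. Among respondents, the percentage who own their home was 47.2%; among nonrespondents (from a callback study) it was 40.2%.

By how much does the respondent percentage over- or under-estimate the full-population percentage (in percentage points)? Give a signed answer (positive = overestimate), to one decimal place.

Nonresponse fraction = 1 − 0.27 = 0.73.
Bias = (nonresponse fraction) × (respondent percentage − nonrespondent percentage)
     = 0.73 × (47.2 − 40.2) = 0.73 × 7 = 5.11.

+5.1 percentage points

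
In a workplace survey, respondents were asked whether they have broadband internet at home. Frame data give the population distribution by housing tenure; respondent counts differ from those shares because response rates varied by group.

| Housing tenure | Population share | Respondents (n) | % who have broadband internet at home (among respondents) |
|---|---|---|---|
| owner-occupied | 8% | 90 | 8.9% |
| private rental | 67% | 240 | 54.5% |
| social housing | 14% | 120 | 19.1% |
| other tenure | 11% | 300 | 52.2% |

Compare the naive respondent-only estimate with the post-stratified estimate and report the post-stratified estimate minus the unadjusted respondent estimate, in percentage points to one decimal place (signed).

+3.2 percentage points

Naive respondent-only estimate (weights = respondent counts):
  (90/750)×8.9 + (240/750)×54.5 + (120/750)×19.1 + (300/750)×52.2 = 42.444%
Reweighting by population housing tenure shares:
  0.08×8.9 + 0.67×54.5 + 0.14×19.1 + 0.11×52.2 = 45.643%
Difference = 45.643 − 42.444 = 3.199 pp.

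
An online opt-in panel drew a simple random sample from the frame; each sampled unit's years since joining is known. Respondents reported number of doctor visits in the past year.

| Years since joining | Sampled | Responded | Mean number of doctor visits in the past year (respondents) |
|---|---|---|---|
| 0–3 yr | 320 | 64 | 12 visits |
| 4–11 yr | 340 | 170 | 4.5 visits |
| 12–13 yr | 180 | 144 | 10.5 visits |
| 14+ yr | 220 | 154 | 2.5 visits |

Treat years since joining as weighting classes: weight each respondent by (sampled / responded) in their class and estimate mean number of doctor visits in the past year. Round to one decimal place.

7.4

Class response rates: 0–3 yr 64/320 = 20%, 4–11 yr 170/340 = 50%, 12–13 yr 144/180 = 80%, 14+ yr 154/220 = 70%.
Inverse-response-rate weighting restores each class to its sampled count, so class totals weight by n_sampled:
  0–3 yr: 320 × 12 = 3840
  4–11 yr: 340 × 4.5 = 1530
  12–13 yr: 180 × 10.5 = 1890
  14+ yr: 220 × 2.5 = 550
Adjusted estimate = 7810 / 1,060 = 7.36792 → 7.4.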